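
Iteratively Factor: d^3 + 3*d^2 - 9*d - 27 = (d + 3)*(d^2 - 9) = (d + 3)^2*(d - 3)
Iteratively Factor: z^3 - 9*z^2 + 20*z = (z - 5)*(z^2 - 4*z) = (z - 5)*(z - 4)*(z)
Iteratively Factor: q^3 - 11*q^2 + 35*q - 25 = (q - 5)*(q^2 - 6*q + 5) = (q - 5)*(q - 1)*(q - 5)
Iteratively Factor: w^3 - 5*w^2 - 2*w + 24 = (w - 3)*(w^2 - 2*w - 8) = (w - 4)*(w - 3)*(w + 2)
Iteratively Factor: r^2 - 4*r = (r)*(r - 4)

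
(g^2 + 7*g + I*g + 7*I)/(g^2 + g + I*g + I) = (g + 7)/(g + 1)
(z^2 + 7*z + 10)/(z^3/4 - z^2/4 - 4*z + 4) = 4*(z^2 + 7*z + 10)/(z^3 - z^2 - 16*z + 16)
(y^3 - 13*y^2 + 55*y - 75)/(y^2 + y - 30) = (y^2 - 8*y + 15)/(y + 6)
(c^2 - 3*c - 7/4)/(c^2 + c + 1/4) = (2*c - 7)/(2*c + 1)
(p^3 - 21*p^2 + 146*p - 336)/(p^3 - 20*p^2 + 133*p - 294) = (p - 8)/(p - 7)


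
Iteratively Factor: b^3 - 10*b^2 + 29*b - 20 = (b - 1)*(b^2 - 9*b + 20) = (b - 4)*(b - 1)*(b - 5)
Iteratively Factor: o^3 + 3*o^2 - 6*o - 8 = (o + 4)*(o^2 - o - 2) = (o - 2)*(o + 4)*(o + 1)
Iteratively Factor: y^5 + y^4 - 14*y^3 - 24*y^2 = (y + 2)*(y^4 - y^3 - 12*y^2) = y*(y + 2)*(y^3 - y^2 - 12*y) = y^2*(y + 2)*(y^2 - y - 12) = y^2*(y - 4)*(y + 2)*(y + 3)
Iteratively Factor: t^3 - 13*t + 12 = (t + 4)*(t^2 - 4*t + 3) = (t - 1)*(t + 4)*(t - 3)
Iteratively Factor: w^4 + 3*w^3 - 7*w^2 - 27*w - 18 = (w + 1)*(w^3 + 2*w^2 - 9*w - 18) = (w + 1)*(w + 2)*(w^2 - 9) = (w + 1)*(w + 2)*(w + 3)*(w - 3)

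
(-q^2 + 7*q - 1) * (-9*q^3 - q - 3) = 9*q^5 - 63*q^4 + 10*q^3 - 4*q^2 - 20*q + 3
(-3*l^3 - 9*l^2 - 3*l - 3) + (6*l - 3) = -3*l^3 - 9*l^2 + 3*l - 6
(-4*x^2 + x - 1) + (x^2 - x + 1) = -3*x^2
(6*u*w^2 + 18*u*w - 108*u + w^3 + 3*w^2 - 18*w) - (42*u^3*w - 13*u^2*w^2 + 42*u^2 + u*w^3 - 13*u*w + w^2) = -42*u^3*w + 13*u^2*w^2 - 42*u^2 - u*w^3 + 6*u*w^2 + 31*u*w - 108*u + w^3 + 2*w^2 - 18*w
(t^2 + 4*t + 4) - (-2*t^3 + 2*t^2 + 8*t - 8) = 2*t^3 - t^2 - 4*t + 12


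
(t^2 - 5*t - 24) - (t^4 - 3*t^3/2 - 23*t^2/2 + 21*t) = -t^4 + 3*t^3/2 + 25*t^2/2 - 26*t - 24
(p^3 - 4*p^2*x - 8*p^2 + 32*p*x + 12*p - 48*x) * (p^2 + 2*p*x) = p^5 - 2*p^4*x - 8*p^4 - 8*p^3*x^2 + 16*p^3*x + 12*p^3 + 64*p^2*x^2 - 24*p^2*x - 96*p*x^2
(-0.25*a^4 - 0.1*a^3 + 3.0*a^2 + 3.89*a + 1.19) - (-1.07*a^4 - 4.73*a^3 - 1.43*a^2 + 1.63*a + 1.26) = 0.82*a^4 + 4.63*a^3 + 4.43*a^2 + 2.26*a - 0.0700000000000001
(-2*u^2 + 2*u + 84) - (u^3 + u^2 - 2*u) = -u^3 - 3*u^2 + 4*u + 84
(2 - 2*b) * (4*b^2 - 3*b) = -8*b^3 + 14*b^2 - 6*b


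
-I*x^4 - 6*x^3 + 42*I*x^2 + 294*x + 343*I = (x - 7)*(x + 7)*(x - 7*I)*(-I*x + 1)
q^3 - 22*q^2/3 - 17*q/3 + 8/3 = (q - 8)*(q - 1/3)*(q + 1)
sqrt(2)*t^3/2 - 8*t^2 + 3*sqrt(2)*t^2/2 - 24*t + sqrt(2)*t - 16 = (t + 2)*(t - 8*sqrt(2))*(sqrt(2)*t/2 + sqrt(2)/2)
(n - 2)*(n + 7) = n^2 + 5*n - 14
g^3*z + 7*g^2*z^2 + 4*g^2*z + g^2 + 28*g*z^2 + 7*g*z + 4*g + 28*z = (g + 4)*(g + 7*z)*(g*z + 1)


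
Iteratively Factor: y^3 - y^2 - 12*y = (y + 3)*(y^2 - 4*y) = (y - 4)*(y + 3)*(y)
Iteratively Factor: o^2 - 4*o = (o - 4)*(o)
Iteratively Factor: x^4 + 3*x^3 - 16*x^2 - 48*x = (x + 4)*(x^3 - x^2 - 12*x) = (x - 4)*(x + 4)*(x^2 + 3*x) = x*(x - 4)*(x + 4)*(x + 3)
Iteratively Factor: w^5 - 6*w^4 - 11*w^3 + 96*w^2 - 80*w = (w - 4)*(w^4 - 2*w^3 - 19*w^2 + 20*w) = w*(w - 4)*(w^3 - 2*w^2 - 19*w + 20) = w*(w - 4)*(w + 4)*(w^2 - 6*w + 5) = w*(w - 4)*(w - 1)*(w + 4)*(w - 5)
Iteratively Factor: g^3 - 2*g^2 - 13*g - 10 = (g + 2)*(g^2 - 4*g - 5) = (g - 5)*(g + 2)*(g + 1)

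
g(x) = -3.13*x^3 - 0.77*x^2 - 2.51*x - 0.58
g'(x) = -9.39*x^2 - 1.54*x - 2.51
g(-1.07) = 5.06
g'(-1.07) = -11.61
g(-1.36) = 9.28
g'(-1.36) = -17.78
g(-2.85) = 72.78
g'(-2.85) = -74.39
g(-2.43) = 45.88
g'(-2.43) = -54.21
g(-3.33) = 114.82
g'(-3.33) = -101.51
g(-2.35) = 41.69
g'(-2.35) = -50.75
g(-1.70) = 16.84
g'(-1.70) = -27.03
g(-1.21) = 6.87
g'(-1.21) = -14.39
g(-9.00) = 2241.41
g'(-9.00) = -749.24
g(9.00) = -2367.31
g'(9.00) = -776.96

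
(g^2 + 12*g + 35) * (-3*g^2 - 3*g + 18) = -3*g^4 - 39*g^3 - 123*g^2 + 111*g + 630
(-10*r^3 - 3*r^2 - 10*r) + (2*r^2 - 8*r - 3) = -10*r^3 - r^2 - 18*r - 3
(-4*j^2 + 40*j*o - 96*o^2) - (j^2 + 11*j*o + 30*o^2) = -5*j^2 + 29*j*o - 126*o^2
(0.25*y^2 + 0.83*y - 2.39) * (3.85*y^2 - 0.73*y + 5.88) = 0.9625*y^4 + 3.013*y^3 - 8.3374*y^2 + 6.6251*y - 14.0532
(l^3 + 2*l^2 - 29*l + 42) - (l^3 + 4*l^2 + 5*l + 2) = -2*l^2 - 34*l + 40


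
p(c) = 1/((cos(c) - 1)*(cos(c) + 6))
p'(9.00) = 0.01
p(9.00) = -0.10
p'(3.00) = 0.00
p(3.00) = -0.10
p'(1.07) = 0.46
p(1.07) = -0.30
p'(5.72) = -3.20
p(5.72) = -0.95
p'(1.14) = 0.38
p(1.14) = -0.27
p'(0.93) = 0.71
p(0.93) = -0.38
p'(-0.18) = -97.98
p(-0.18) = -8.86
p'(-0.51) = -4.31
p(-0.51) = -1.14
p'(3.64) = -0.02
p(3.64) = -0.10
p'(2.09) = 0.05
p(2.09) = -0.12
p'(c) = sin(c)/((cos(c) - 1)*(cos(c) + 6)^2) + sin(c)/((cos(c) - 1)^2*(cos(c) + 6))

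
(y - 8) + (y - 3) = 2*y - 11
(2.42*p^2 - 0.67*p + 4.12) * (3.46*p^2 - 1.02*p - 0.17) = 8.3732*p^4 - 4.7866*p^3 + 14.5272*p^2 - 4.0885*p - 0.7004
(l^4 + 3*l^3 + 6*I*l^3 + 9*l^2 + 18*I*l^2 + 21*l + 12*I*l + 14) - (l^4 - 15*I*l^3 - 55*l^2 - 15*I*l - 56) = 3*l^3 + 21*I*l^3 + 64*l^2 + 18*I*l^2 + 21*l + 27*I*l + 70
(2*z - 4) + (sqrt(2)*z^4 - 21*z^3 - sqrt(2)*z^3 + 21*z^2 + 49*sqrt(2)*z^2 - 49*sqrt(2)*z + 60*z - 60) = sqrt(2)*z^4 - 21*z^3 - sqrt(2)*z^3 + 21*z^2 + 49*sqrt(2)*z^2 - 49*sqrt(2)*z + 62*z - 64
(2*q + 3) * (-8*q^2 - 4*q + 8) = -16*q^3 - 32*q^2 + 4*q + 24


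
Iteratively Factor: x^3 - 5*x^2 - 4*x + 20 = (x - 2)*(x^2 - 3*x - 10) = (x - 2)*(x + 2)*(x - 5)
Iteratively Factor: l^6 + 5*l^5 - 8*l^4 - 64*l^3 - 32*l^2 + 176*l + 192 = (l - 2)*(l^5 + 7*l^4 + 6*l^3 - 52*l^2 - 136*l - 96) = (l - 2)*(l + 2)*(l^4 + 5*l^3 - 4*l^2 - 44*l - 48) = (l - 2)*(l + 2)*(l + 4)*(l^3 + l^2 - 8*l - 12) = (l - 2)*(l + 2)^2*(l + 4)*(l^2 - l - 6) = (l - 3)*(l - 2)*(l + 2)^2*(l + 4)*(l + 2)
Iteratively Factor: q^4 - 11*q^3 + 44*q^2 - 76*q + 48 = (q - 3)*(q^3 - 8*q^2 + 20*q - 16) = (q - 3)*(q - 2)*(q^2 - 6*q + 8) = (q - 3)*(q - 2)^2*(q - 4)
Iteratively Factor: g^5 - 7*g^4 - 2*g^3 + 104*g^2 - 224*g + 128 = (g - 1)*(g^4 - 6*g^3 - 8*g^2 + 96*g - 128) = (g - 2)*(g - 1)*(g^3 - 4*g^2 - 16*g + 64) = (g - 2)*(g - 1)*(g + 4)*(g^2 - 8*g + 16) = (g - 4)*(g - 2)*(g - 1)*(g + 4)*(g - 4)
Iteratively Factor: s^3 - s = (s)*(s^2 - 1) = s*(s + 1)*(s - 1)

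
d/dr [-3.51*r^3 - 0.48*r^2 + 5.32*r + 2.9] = -10.53*r^2 - 0.96*r + 5.32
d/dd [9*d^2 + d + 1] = 18*d + 1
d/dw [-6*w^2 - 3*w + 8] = -12*w - 3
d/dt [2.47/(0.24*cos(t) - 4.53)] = 0.5928*sin(t)/(0.24*cos(t) - 4.53)^2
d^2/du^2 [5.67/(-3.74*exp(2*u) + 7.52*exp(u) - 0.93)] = (-5.67*(7.48*exp(u) - 7.52)*(14.96*exp(u) - 15.04)*exp(u) + (84.8232*exp(u) - 42.6384)*(3.74*exp(2*u) - 7.52*exp(u) + 0.93))*exp(u)/(3.74*exp(2*u) - 7.52*exp(u) + 0.93)^3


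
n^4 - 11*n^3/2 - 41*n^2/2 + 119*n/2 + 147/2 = (n - 7)*(n - 3)*(n + 1)*(n + 7/2)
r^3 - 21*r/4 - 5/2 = (r - 5/2)*(r + 1/2)*(r + 2)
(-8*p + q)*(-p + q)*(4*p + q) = 32*p^3 - 28*p^2*q - 5*p*q^2 + q^3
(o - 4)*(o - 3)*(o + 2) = o^3 - 5*o^2 - 2*o + 24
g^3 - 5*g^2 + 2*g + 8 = (g - 4)*(g - 2)*(g + 1)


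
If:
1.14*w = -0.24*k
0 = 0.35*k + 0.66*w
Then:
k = 0.00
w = 0.00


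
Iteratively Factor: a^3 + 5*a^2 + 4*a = (a)*(a^2 + 5*a + 4) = a*(a + 4)*(a + 1)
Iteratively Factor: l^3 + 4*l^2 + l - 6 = (l + 3)*(l^2 + l - 2) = (l - 1)*(l + 3)*(l + 2)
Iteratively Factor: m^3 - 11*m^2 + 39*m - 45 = (m - 3)*(m^2 - 8*m + 15) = (m - 5)*(m - 3)*(m - 3)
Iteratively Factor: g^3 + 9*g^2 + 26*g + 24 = (g + 3)*(g^2 + 6*g + 8) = (g + 2)*(g + 3)*(g + 4)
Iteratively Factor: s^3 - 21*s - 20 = (s + 4)*(s^2 - 4*s - 5) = (s + 1)*(s + 4)*(s - 5)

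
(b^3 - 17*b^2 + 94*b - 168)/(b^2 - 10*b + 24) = b - 7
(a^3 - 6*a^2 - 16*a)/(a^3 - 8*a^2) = (a + 2)/a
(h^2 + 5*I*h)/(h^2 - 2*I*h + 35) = h/(h - 7*I)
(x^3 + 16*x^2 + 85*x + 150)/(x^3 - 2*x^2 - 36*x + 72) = (x^2 + 10*x + 25)/(x^2 - 8*x + 12)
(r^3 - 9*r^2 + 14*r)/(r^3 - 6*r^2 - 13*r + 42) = r/(r + 3)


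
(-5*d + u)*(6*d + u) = -30*d^2 + d*u + u^2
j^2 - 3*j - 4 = (j - 4)*(j + 1)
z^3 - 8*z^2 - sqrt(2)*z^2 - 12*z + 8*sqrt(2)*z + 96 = (z - 8)*(z - 3*sqrt(2))*(z + 2*sqrt(2))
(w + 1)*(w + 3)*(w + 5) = w^3 + 9*w^2 + 23*w + 15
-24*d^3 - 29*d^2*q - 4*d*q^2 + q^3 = (-8*d + q)*(d + q)*(3*d + q)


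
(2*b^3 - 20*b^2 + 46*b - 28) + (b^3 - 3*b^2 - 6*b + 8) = 3*b^3 - 23*b^2 + 40*b - 20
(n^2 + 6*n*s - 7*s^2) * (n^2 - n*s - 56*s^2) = n^4 + 5*n^3*s - 69*n^2*s^2 - 329*n*s^3 + 392*s^4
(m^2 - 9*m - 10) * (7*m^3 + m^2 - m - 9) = 7*m^5 - 62*m^4 - 80*m^3 - 10*m^2 + 91*m + 90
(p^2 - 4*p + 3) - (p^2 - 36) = 39 - 4*p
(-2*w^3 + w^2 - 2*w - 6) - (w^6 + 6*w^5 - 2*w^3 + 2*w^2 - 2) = -w^6 - 6*w^5 - w^2 - 2*w - 4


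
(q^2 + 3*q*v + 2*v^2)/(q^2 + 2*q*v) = (q + v)/q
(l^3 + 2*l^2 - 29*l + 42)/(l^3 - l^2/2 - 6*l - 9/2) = 2*(l^2 + 5*l - 14)/(2*l^2 + 5*l + 3)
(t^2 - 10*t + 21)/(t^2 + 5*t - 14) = (t^2 - 10*t + 21)/(t^2 + 5*t - 14)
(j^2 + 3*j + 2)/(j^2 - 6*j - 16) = (j + 1)/(j - 8)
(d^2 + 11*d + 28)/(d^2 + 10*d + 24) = (d + 7)/(d + 6)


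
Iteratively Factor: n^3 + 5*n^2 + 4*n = (n + 4)*(n^2 + n) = n*(n + 4)*(n + 1)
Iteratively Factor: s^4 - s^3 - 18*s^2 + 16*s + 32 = (s - 2)*(s^3 + s^2 - 16*s - 16) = (s - 2)*(s + 4)*(s^2 - 3*s - 4) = (s - 2)*(s + 1)*(s + 4)*(s - 4)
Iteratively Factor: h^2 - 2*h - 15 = (h + 3)*(h - 5)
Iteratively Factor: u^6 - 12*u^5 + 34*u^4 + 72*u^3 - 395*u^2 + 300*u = (u - 1)*(u^5 - 11*u^4 + 23*u^3 + 95*u^2 - 300*u) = (u - 5)*(u - 1)*(u^4 - 6*u^3 - 7*u^2 + 60*u) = (u - 5)*(u - 4)*(u - 1)*(u^3 - 2*u^2 - 15*u) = u*(u - 5)*(u - 4)*(u - 1)*(u^2 - 2*u - 15) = u*(u - 5)^2*(u - 4)*(u - 1)*(u + 3)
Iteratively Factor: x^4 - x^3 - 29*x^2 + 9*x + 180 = (x + 3)*(x^3 - 4*x^2 - 17*x + 60) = (x + 3)*(x + 4)*(x^2 - 8*x + 15) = (x - 5)*(x + 3)*(x + 4)*(x - 3)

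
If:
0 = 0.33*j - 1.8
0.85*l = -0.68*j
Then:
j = 5.45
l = -4.36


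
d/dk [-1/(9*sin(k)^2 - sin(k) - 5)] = (18*sin(k) - 1)*cos(k)/(-9*sin(k)^2 + sin(k) + 5)^2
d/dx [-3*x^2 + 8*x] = 8 - 6*x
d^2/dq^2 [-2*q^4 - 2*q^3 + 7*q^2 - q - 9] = -24*q^2 - 12*q + 14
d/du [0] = 0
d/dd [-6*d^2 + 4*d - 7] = 4 - 12*d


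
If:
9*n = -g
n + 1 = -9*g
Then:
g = -9/80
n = 1/80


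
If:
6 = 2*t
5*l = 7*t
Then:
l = 21/5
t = 3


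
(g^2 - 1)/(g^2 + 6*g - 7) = (g + 1)/(g + 7)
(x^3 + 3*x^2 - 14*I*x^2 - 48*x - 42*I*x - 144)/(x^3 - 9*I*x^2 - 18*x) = (x^2 + x*(3 - 8*I) - 24*I)/(x*(x - 3*I))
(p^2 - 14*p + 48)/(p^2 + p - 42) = (p - 8)/(p + 7)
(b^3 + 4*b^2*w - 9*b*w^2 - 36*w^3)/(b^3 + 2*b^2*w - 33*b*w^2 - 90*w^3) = (-b^2 - b*w + 12*w^2)/(-b^2 + b*w + 30*w^2)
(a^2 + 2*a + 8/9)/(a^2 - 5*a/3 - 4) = (a + 2/3)/(a - 3)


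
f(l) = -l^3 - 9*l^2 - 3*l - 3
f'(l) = -3*l^2 - 18*l - 3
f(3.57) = -173.91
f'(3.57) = -105.49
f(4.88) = -348.18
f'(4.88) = -162.28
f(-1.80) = -20.93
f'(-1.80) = 19.68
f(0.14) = -3.60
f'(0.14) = -5.58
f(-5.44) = -92.03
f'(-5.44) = 6.14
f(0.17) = -3.78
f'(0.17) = -6.15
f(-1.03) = -8.37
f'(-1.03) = 12.36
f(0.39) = -5.60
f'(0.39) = -10.48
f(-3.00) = -48.00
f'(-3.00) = 24.00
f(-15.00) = 1392.00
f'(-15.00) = -408.00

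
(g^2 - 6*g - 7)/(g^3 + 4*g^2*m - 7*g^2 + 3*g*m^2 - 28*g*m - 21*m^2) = (g + 1)/(g^2 + 4*g*m + 3*m^2)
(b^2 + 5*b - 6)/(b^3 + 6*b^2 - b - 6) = 1/(b + 1)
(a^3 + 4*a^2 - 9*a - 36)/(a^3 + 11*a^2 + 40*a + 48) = (a - 3)/(a + 4)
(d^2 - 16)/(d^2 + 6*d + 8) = (d - 4)/(d + 2)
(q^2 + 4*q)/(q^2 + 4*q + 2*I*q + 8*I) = q/(q + 2*I)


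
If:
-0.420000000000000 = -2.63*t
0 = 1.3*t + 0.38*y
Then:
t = 0.16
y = -0.55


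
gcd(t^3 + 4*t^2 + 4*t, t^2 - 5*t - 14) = t + 2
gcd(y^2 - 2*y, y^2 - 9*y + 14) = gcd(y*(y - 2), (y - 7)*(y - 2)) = y - 2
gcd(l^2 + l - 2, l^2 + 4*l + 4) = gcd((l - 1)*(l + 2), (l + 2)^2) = l + 2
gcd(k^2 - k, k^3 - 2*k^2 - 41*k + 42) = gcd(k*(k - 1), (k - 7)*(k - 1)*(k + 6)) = k - 1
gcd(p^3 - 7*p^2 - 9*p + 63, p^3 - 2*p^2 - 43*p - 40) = 1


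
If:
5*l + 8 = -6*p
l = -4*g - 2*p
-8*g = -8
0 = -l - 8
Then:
No Solution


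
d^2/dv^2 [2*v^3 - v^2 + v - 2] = 12*v - 2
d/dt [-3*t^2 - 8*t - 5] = -6*t - 8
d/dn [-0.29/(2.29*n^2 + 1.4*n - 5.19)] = (1.3282*n + 0.406)/(2.29*n^2 + 1.4*n - 5.19)^2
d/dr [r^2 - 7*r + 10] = 2*r - 7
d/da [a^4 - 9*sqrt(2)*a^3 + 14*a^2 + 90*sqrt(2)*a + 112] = 4*a^3 - 27*sqrt(2)*a^2 + 28*a + 90*sqrt(2)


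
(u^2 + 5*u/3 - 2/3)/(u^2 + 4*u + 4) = (u - 1/3)/(u + 2)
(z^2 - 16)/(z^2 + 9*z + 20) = (z - 4)/(z + 5)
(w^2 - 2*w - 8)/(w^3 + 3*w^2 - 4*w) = (w^2 - 2*w - 8)/(w*(w^2 + 3*w - 4))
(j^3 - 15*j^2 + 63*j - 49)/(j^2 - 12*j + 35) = (j^2 - 8*j + 7)/(j - 5)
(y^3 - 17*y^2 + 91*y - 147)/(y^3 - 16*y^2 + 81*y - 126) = (y - 7)/(y - 6)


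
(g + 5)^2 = g^2 + 10*g + 25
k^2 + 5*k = k*(k + 5)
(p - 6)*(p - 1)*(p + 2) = p^3 - 5*p^2 - 8*p + 12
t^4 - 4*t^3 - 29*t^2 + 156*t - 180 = (t - 5)*(t - 3)*(t - 2)*(t + 6)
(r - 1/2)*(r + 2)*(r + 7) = r^3 + 17*r^2/2 + 19*r/2 - 7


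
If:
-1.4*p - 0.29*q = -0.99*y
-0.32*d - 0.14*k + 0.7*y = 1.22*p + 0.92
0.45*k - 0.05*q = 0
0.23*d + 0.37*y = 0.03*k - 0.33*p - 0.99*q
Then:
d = -0.839577576761255*y - 2.42488889293858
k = 0.0674820212715067 - 0.0496388308644141*y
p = 0.799683820397229*y - 0.125805768227595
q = 0.60733819144356 - 0.446749477779727*y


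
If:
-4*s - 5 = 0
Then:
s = -5/4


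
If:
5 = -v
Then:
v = -5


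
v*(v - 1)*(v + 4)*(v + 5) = v^4 + 8*v^3 + 11*v^2 - 20*v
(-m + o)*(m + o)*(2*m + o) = -2*m^3 - m^2*o + 2*m*o^2 + o^3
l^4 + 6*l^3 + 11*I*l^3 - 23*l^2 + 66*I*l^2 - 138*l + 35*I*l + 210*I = (l + 6)*(l - I)*(l + 5*I)*(l + 7*I)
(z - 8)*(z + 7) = z^2 - z - 56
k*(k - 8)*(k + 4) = k^3 - 4*k^2 - 32*k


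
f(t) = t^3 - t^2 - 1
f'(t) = 3*t^2 - 2*t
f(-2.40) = -20.58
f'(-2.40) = 22.08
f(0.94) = -1.05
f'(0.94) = 0.77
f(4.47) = 68.33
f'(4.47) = 51.00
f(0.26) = -1.05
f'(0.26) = -0.32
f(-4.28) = -97.72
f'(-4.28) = 63.52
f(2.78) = 12.76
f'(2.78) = 17.63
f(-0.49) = -1.36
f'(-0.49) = 1.70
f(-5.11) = -160.54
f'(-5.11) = 88.56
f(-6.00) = -253.00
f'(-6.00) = 120.00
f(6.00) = 179.00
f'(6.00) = 96.00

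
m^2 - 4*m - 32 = (m - 8)*(m + 4)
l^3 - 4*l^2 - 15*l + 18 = (l - 6)*(l - 1)*(l + 3)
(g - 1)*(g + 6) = g^2 + 5*g - 6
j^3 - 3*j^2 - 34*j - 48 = (j - 8)*(j + 2)*(j + 3)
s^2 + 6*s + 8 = (s + 2)*(s + 4)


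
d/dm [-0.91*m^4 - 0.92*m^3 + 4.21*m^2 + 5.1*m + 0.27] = -3.64*m^3 - 2.76*m^2 + 8.42*m + 5.1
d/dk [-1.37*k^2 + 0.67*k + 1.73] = 0.67 - 2.74*k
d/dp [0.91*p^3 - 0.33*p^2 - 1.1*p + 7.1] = 2.73*p^2 - 0.66*p - 1.1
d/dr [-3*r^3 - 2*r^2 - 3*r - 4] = -9*r^2 - 4*r - 3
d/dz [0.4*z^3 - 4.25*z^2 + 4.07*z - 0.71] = 1.2*z^2 - 8.5*z + 4.07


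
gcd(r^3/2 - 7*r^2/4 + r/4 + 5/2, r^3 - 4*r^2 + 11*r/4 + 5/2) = r^2 - 9*r/2 + 5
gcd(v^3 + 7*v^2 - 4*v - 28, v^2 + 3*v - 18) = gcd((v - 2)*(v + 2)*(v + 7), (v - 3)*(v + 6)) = 1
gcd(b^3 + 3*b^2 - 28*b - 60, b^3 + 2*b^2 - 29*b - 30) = b^2 + b - 30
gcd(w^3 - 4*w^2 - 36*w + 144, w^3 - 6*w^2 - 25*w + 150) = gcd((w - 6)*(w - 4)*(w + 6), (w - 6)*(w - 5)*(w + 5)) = w - 6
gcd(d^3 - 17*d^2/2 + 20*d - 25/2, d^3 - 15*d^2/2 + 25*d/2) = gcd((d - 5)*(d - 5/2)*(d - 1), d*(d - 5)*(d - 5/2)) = d^2 - 15*d/2 + 25/2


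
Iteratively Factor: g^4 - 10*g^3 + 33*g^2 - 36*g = (g - 4)*(g^3 - 6*g^2 + 9*g) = (g - 4)*(g - 3)*(g^2 - 3*g) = (g - 4)*(g - 3)^2*(g)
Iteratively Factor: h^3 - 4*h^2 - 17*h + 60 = (h - 5)*(h^2 + h - 12) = (h - 5)*(h - 3)*(h + 4)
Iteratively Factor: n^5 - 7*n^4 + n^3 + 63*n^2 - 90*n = (n - 5)*(n^4 - 2*n^3 - 9*n^2 + 18*n) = (n - 5)*(n - 2)*(n^3 - 9*n) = (n - 5)*(n - 3)*(n - 2)*(n^2 + 3*n) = n*(n - 5)*(n - 3)*(n - 2)*(n + 3)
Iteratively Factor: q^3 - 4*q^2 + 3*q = (q - 3)*(q^2 - q) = q*(q - 3)*(q - 1)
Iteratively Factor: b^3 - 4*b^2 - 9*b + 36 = (b - 3)*(b^2 - b - 12) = (b - 3)*(b + 3)*(b - 4)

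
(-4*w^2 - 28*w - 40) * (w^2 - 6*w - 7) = -4*w^4 - 4*w^3 + 156*w^2 + 436*w + 280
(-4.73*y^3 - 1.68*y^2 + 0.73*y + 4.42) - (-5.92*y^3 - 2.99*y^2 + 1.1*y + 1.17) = 1.19*y^3 + 1.31*y^2 - 0.37*y + 3.25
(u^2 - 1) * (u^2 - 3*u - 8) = u^4 - 3*u^3 - 9*u^2 + 3*u + 8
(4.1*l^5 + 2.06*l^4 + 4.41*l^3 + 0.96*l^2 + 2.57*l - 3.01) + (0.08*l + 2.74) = 4.1*l^5 + 2.06*l^4 + 4.41*l^3 + 0.96*l^2 + 2.65*l - 0.27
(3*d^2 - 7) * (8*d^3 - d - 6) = 24*d^5 - 59*d^3 - 18*d^2 + 7*d + 42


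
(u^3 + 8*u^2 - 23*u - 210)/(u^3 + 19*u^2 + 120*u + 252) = (u - 5)/(u + 6)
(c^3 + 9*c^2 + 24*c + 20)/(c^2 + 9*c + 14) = (c^2 + 7*c + 10)/(c + 7)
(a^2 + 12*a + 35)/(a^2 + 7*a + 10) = (a + 7)/(a + 2)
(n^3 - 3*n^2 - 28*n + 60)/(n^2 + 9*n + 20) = (n^2 - 8*n + 12)/(n + 4)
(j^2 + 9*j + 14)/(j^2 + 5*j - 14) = (j + 2)/(j - 2)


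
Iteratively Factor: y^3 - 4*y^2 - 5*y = (y - 5)*(y^2 + y) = y*(y - 5)*(y + 1)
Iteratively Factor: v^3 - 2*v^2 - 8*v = (v - 4)*(v^2 + 2*v) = (v - 4)*(v + 2)*(v)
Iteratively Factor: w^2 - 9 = (w - 3)*(w + 3)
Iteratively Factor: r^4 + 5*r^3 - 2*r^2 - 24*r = (r)*(r^3 + 5*r^2 - 2*r - 24) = r*(r - 2)*(r^2 + 7*r + 12) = r*(r - 2)*(r + 4)*(r + 3)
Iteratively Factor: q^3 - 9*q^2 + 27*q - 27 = (q - 3)*(q^2 - 6*q + 9) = (q - 3)^2*(q - 3)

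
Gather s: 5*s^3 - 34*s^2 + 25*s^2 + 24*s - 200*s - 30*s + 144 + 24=5*s^3 - 9*s^2 - 206*s + 168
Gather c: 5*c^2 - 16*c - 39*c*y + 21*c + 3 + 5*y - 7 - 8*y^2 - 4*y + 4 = 5*c^2 + c*(5 - 39*y) - 8*y^2 + y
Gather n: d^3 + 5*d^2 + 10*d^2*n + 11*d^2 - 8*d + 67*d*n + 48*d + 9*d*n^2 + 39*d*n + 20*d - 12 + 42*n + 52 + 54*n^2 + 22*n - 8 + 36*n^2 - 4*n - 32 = d^3 + 16*d^2 + 60*d + n^2*(9*d + 90) + n*(10*d^2 + 106*d + 60)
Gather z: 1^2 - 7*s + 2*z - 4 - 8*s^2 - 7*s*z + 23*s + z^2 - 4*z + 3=-8*s^2 + 16*s + z^2 + z*(-7*s - 2)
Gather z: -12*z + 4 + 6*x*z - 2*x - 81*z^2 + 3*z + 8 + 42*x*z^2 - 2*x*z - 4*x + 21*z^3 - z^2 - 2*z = -6*x + 21*z^3 + z^2*(42*x - 82) + z*(4*x - 11) + 12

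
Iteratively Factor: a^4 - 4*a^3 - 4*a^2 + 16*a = (a - 4)*(a^3 - 4*a) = (a - 4)*(a + 2)*(a^2 - 2*a) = (a - 4)*(a - 2)*(a + 2)*(a)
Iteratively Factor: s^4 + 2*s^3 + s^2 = (s + 1)*(s^3 + s^2) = s*(s + 1)*(s^2 + s) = s^2*(s + 1)*(s + 1)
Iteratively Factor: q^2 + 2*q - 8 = (q + 4)*(q - 2)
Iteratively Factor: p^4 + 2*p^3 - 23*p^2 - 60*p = (p)*(p^3 + 2*p^2 - 23*p - 60) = p*(p - 5)*(p^2 + 7*p + 12) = p*(p - 5)*(p + 3)*(p + 4)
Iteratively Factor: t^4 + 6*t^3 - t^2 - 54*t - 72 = (t + 2)*(t^3 + 4*t^2 - 9*t - 36) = (t + 2)*(t + 3)*(t^2 + t - 12) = (t - 3)*(t + 2)*(t + 3)*(t + 4)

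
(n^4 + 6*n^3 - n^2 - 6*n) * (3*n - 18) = 3*n^5 - 111*n^3 + 108*n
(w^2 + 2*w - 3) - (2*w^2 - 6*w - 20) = -w^2 + 8*w + 17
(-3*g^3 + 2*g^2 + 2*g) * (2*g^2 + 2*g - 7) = -6*g^5 - 2*g^4 + 29*g^3 - 10*g^2 - 14*g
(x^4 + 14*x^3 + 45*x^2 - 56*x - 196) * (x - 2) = x^5 + 12*x^4 + 17*x^3 - 146*x^2 - 84*x + 392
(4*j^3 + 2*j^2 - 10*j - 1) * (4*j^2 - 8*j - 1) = 16*j^5 - 24*j^4 - 60*j^3 + 74*j^2 + 18*j + 1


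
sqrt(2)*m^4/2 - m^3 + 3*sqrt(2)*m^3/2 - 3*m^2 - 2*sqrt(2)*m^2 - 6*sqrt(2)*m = m*(m + 3)*(m - 2*sqrt(2))*(sqrt(2)*m/2 + 1)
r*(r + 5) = r^2 + 5*r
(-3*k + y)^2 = 9*k^2 - 6*k*y + y^2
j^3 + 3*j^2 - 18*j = j*(j - 3)*(j + 6)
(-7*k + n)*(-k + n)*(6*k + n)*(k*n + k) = 42*k^4*n + 42*k^4 - 41*k^3*n^2 - 41*k^3*n - 2*k^2*n^3 - 2*k^2*n^2 + k*n^4 + k*n^3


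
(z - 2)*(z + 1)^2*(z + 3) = z^4 + 3*z^3 - 3*z^2 - 11*z - 6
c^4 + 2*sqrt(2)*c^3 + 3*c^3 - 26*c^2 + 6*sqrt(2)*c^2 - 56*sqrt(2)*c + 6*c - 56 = (c - 4)*(c + 7)*(c + sqrt(2))^2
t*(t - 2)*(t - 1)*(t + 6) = t^4 + 3*t^3 - 16*t^2 + 12*t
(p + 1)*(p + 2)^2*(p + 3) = p^4 + 8*p^3 + 23*p^2 + 28*p + 12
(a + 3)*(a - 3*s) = a^2 - 3*a*s + 3*a - 9*s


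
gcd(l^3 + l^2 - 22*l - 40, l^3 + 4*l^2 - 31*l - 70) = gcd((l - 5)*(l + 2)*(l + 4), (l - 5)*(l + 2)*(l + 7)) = l^2 - 3*l - 10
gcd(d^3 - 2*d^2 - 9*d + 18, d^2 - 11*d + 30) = 1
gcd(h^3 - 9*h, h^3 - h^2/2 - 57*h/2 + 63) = h - 3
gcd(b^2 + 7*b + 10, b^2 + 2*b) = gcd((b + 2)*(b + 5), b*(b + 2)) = b + 2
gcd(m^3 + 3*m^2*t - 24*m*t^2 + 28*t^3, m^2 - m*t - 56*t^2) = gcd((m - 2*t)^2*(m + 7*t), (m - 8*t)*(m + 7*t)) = m + 7*t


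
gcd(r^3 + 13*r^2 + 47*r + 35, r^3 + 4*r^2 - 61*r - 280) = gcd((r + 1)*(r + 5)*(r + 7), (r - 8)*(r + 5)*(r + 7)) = r^2 + 12*r + 35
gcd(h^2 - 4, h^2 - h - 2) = h - 2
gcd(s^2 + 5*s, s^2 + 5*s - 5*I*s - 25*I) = s + 5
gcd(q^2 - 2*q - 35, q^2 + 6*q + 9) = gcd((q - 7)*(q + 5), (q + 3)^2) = 1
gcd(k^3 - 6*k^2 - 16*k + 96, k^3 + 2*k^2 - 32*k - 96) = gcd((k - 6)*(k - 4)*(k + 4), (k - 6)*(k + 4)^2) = k^2 - 2*k - 24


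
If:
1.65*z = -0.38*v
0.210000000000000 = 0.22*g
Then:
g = 0.95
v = -4.34210526315789*z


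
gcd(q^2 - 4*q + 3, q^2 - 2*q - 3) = q - 3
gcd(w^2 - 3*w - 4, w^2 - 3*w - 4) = w^2 - 3*w - 4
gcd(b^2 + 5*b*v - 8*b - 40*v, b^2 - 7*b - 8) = b - 8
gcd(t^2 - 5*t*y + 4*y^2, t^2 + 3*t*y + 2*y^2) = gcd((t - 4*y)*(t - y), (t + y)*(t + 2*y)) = 1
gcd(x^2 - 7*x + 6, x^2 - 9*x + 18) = x - 6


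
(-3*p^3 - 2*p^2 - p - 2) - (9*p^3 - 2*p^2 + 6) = -12*p^3 - p - 8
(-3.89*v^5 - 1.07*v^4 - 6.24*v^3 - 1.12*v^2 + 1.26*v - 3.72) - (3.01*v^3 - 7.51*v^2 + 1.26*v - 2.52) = -3.89*v^5 - 1.07*v^4 - 9.25*v^3 + 6.39*v^2 - 1.2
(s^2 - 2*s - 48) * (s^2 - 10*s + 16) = s^4 - 12*s^3 - 12*s^2 + 448*s - 768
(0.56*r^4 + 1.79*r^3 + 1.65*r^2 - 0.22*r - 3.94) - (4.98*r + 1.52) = 0.56*r^4 + 1.79*r^3 + 1.65*r^2 - 5.2*r - 5.46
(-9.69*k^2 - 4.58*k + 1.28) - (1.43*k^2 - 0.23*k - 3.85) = -11.12*k^2 - 4.35*k + 5.13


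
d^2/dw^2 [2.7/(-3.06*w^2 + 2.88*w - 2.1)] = (50.56344*w^2 - 47.58912*w - 2.7*(6.12*w - 2.88)*(12.24*w - 5.76) + 34.7004)/(3.06*w^2 - 2.88*w + 2.1)^3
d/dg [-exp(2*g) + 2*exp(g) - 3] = 2*(1 - exp(g))*exp(g)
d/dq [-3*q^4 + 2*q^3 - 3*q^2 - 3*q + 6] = -12*q^3 + 6*q^2 - 6*q - 3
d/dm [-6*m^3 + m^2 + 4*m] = -18*m^2 + 2*m + 4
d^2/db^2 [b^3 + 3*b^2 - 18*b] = 6*b + 6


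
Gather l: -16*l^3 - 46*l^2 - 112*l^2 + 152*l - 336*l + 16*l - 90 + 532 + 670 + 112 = -16*l^3 - 158*l^2 - 168*l + 1224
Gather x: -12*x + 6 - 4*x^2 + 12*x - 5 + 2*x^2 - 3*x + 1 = -2*x^2 - 3*x + 2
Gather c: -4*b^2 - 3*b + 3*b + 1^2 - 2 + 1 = -4*b^2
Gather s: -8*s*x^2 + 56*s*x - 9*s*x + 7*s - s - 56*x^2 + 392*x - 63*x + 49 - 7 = s*(-8*x^2 + 47*x + 6) - 56*x^2 + 329*x + 42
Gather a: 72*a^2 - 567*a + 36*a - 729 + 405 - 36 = 72*a^2 - 531*a - 360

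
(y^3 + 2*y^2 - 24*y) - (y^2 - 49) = y^3 + y^2 - 24*y + 49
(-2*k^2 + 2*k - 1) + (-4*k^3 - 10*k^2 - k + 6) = -4*k^3 - 12*k^2 + k + 5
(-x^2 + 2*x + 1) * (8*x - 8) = -8*x^3 + 24*x^2 - 8*x - 8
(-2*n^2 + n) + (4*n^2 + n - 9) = 2*n^2 + 2*n - 9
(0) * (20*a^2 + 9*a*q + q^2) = 0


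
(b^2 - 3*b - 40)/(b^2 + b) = (b^2 - 3*b - 40)/(b*(b + 1))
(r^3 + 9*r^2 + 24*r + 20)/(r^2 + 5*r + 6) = (r^2 + 7*r + 10)/(r + 3)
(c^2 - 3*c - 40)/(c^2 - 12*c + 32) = (c + 5)/(c - 4)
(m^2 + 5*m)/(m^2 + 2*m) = (m + 5)/(m + 2)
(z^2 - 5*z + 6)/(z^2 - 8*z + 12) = (z - 3)/(z - 6)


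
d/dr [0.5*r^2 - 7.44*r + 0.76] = 1.0*r - 7.44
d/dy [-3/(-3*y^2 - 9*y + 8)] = 9*(-2*y - 3)/(3*y^2 + 9*y - 8)^2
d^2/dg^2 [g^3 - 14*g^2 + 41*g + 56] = 6*g - 28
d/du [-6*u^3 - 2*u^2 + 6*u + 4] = -18*u^2 - 4*u + 6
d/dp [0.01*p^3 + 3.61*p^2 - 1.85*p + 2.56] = 0.03*p^2 + 7.22*p - 1.85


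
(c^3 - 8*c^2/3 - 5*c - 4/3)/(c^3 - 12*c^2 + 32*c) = (3*c^2 + 4*c + 1)/(3*c*(c - 8))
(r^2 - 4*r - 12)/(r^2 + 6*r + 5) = (r^2 - 4*r - 12)/(r^2 + 6*r + 5)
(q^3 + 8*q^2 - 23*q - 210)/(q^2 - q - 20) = (q^2 + 13*q + 42)/(q + 4)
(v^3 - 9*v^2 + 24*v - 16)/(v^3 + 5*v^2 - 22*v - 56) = (v^2 - 5*v + 4)/(v^2 + 9*v + 14)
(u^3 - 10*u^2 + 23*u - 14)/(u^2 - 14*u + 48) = (u^3 - 10*u^2 + 23*u - 14)/(u^2 - 14*u + 48)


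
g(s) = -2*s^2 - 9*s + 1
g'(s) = -4*s - 9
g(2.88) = -41.51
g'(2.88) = -20.52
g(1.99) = -24.83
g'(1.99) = -16.96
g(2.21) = -28.66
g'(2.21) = -17.84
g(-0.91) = 7.53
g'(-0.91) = -5.36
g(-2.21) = 11.12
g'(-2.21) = -0.16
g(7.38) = -174.35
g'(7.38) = -38.52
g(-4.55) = 0.55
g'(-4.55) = 9.20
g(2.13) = -27.24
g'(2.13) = -17.52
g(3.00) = -44.00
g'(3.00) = -21.00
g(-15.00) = -314.00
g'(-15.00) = 51.00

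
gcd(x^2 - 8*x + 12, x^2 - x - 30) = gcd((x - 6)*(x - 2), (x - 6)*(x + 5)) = x - 6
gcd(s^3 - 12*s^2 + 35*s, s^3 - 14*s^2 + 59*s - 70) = s^2 - 12*s + 35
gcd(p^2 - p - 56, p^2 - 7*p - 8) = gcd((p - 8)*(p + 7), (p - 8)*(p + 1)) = p - 8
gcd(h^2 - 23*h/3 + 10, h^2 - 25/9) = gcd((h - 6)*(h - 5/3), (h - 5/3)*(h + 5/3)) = h - 5/3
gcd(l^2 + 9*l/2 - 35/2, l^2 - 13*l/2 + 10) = l - 5/2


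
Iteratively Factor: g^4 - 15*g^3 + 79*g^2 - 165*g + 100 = (g - 5)*(g^3 - 10*g^2 + 29*g - 20) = (g - 5)*(g - 4)*(g^2 - 6*g + 5) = (g - 5)^2*(g - 4)*(g - 1)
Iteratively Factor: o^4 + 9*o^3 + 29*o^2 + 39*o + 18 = (o + 3)*(o^3 + 6*o^2 + 11*o + 6) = (o + 2)*(o + 3)*(o^2 + 4*o + 3) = (o + 1)*(o + 2)*(o + 3)*(o + 3)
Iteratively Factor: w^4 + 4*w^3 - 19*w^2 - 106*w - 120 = (w + 4)*(w^3 - 19*w - 30) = (w - 5)*(w + 4)*(w^2 + 5*w + 6) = (w - 5)*(w + 3)*(w + 4)*(w + 2)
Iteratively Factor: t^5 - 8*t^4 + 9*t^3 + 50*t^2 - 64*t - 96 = (t - 3)*(t^4 - 5*t^3 - 6*t^2 + 32*t + 32) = (t - 4)*(t - 3)*(t^3 - t^2 - 10*t - 8) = (t - 4)^2*(t - 3)*(t^2 + 3*t + 2) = (t - 4)^2*(t - 3)*(t + 2)*(t + 1)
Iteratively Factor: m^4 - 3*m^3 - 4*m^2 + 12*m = (m)*(m^3 - 3*m^2 - 4*m + 12) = m*(m - 3)*(m^2 - 4) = m*(m - 3)*(m + 2)*(m - 2)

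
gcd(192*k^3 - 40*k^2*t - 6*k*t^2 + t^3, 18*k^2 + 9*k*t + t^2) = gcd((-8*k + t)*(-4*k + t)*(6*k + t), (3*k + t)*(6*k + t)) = 6*k + t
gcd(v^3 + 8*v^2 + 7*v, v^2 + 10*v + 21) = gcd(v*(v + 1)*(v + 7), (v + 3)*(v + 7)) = v + 7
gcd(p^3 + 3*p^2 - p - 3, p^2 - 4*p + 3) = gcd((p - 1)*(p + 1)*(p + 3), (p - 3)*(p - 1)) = p - 1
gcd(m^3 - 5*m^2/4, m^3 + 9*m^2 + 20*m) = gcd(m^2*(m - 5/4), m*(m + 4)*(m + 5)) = m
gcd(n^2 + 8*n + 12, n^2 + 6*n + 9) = 1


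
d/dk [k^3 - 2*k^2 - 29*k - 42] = 3*k^2 - 4*k - 29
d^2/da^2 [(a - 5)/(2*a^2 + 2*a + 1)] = 4*((4 - 3*a)*(2*a^2 + 2*a + 1) + 2*(a - 5)*(2*a + 1)^2)/(2*a^2 + 2*a + 1)^3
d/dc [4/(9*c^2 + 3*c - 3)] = 4*(-6*c - 1)/(3*(3*c^2 + c - 1)^2)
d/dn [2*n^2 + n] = 4*n + 1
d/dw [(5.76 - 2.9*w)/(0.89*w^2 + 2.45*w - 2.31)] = (2.581*w^2 - 10.2528*w - 7.413)/(0.7921*w^4 + 4.361*w^3 + 1.8907*w^2 - 11.319*w + 5.3361)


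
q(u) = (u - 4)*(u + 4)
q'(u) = 2*u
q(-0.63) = -15.60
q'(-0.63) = -1.26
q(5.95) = 19.40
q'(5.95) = 11.90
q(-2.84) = -7.93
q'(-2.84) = -5.68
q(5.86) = 18.34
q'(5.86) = 11.72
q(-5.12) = 10.21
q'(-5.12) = -10.24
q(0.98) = -15.04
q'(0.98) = 1.96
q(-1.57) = -13.54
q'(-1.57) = -3.14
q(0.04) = -16.00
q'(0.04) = 0.08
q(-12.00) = 128.00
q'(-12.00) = -24.00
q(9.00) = 65.00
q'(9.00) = 18.00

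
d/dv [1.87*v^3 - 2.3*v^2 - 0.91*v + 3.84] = 5.61*v^2 - 4.6*v - 0.91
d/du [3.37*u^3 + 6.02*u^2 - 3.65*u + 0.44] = 10.11*u^2 + 12.04*u - 3.65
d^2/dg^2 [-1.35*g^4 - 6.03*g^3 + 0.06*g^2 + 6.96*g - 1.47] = -16.2*g^2 - 36.18*g + 0.12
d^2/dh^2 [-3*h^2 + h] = -6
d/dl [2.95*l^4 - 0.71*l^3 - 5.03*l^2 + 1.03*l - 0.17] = 11.8*l^3 - 2.13*l^2 - 10.06*l + 1.03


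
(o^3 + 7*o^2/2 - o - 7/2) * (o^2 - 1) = o^5 + 7*o^4/2 - 2*o^3 - 7*o^2 + o + 7/2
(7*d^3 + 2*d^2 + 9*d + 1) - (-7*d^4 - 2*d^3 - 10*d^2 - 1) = 7*d^4 + 9*d^3 + 12*d^2 + 9*d + 2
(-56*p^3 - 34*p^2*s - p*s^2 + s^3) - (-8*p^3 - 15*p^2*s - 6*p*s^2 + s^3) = -48*p^3 - 19*p^2*s + 5*p*s^2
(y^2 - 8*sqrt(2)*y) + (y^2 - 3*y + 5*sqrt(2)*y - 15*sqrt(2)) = 2*y^2 - 3*sqrt(2)*y - 3*y - 15*sqrt(2)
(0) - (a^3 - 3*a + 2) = -a^3 + 3*a - 2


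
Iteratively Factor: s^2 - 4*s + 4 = (s - 2)*(s - 2)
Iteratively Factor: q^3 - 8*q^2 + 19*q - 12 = (q - 1)*(q^2 - 7*q + 12) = (q - 4)*(q - 1)*(q - 3)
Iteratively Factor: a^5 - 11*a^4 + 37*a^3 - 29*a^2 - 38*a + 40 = (a - 2)*(a^4 - 9*a^3 + 19*a^2 + 9*a - 20) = (a - 4)*(a - 2)*(a^3 - 5*a^2 - a + 5) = (a - 4)*(a - 2)*(a - 1)*(a^2 - 4*a - 5) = (a - 5)*(a - 4)*(a - 2)*(a - 1)*(a + 1)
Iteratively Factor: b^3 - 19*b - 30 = (b + 3)*(b^2 - 3*b - 10) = (b + 2)*(b + 3)*(b - 5)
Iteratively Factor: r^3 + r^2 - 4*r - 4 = (r + 2)*(r^2 - r - 2) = (r - 2)*(r + 2)*(r + 1)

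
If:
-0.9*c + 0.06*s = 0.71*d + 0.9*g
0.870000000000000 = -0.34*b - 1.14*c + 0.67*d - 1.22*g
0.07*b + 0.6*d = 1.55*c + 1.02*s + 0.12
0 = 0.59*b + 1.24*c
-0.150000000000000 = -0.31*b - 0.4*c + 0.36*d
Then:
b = 18.03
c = -8.58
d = 5.58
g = 5.34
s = 17.44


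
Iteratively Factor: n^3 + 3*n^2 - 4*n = (n - 1)*(n^2 + 4*n) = (n - 1)*(n + 4)*(n)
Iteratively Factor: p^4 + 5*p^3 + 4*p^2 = (p + 4)*(p^3 + p^2) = p*(p + 4)*(p^2 + p) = p*(p + 1)*(p + 4)*(p)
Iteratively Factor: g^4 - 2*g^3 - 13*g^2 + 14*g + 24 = (g + 3)*(g^3 - 5*g^2 + 2*g + 8) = (g - 2)*(g + 3)*(g^2 - 3*g - 4) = (g - 4)*(g - 2)*(g + 3)*(g + 1)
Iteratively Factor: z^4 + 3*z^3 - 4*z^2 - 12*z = (z + 3)*(z^3 - 4*z) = (z - 2)*(z + 3)*(z^2 + 2*z) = (z - 2)*(z + 2)*(z + 3)*(z)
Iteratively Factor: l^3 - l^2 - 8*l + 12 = (l - 2)*(l^2 + l - 6) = (l - 2)*(l + 3)*(l - 2)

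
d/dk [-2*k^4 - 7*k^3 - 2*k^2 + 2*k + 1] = -8*k^3 - 21*k^2 - 4*k + 2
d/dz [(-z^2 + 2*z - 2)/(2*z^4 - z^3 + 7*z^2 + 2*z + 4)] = (4*z^5 - 13*z^4 + 20*z^3 - 22*z^2 + 20*z + 12)/(4*z^8 - 4*z^7 + 29*z^6 - 6*z^5 + 61*z^4 + 20*z^3 + 60*z^2 + 16*z + 16)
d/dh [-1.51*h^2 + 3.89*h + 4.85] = 3.89 - 3.02*h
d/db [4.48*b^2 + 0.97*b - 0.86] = 8.96*b + 0.97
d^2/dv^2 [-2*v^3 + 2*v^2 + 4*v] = 4 - 12*v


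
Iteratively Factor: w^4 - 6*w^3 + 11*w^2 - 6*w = (w - 3)*(w^3 - 3*w^2 + 2*w) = w*(w - 3)*(w^2 - 3*w + 2) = w*(w - 3)*(w - 1)*(w - 2)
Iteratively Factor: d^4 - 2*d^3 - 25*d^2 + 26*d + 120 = (d + 2)*(d^3 - 4*d^2 - 17*d + 60) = (d + 2)*(d + 4)*(d^2 - 8*d + 15) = (d - 5)*(d + 2)*(d + 4)*(d - 3)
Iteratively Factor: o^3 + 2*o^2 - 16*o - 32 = (o + 4)*(o^2 - 2*o - 8) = (o - 4)*(o + 4)*(o + 2)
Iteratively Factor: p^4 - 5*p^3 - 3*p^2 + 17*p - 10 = (p - 1)*(p^3 - 4*p^2 - 7*p + 10) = (p - 1)*(p + 2)*(p^2 - 6*p + 5) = (p - 1)^2*(p + 2)*(p - 5)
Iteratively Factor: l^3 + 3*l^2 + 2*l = (l + 2)*(l^2 + l) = (l + 1)*(l + 2)*(l)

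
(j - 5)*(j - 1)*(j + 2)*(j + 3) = j^4 - j^3 - 19*j^2 - 11*j + 30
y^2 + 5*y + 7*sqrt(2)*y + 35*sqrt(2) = (y + 5)*(y + 7*sqrt(2))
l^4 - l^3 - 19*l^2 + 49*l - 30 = (l - 3)*(l - 2)*(l - 1)*(l + 5)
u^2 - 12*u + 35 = (u - 7)*(u - 5)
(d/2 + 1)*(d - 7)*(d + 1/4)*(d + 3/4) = d^4/2 - 2*d^3 - 301*d^2/32 - 239*d/32 - 21/16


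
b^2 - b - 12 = (b - 4)*(b + 3)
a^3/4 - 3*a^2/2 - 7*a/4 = a*(a/4 + 1/4)*(a - 7)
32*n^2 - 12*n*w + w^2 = (-8*n + w)*(-4*n + w)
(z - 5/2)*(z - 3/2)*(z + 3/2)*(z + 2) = z^4 - z^3/2 - 29*z^2/4 + 9*z/8 + 45/4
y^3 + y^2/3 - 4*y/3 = y*(y - 1)*(y + 4/3)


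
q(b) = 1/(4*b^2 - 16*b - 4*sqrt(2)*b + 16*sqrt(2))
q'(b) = (-8*b + 4*sqrt(2) + 16)/(4*b^2 - 16*b - 4*sqrt(2)*b + 16*sqrt(2))^2 = (-2*b + sqrt(2) + 4)/(4*(b^2 - 4*b - sqrt(2)*b + 4*sqrt(2))^2)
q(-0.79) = 0.02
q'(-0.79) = 0.02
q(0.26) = 0.06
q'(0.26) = 0.07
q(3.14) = -0.17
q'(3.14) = -0.10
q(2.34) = -0.16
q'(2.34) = 0.08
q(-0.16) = 0.04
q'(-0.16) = 0.03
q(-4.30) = 0.01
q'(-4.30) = 0.00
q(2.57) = -0.15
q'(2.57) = 0.03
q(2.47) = -0.15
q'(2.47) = 0.05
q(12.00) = 0.00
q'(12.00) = 0.00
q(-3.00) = 0.01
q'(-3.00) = 0.00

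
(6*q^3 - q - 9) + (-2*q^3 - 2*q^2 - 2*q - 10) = 4*q^3 - 2*q^2 - 3*q - 19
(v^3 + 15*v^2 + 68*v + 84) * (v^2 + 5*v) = v^5 + 20*v^4 + 143*v^3 + 424*v^2 + 420*v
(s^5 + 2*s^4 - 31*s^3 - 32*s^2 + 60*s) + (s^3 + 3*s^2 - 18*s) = s^5 + 2*s^4 - 30*s^3 - 29*s^2 + 42*s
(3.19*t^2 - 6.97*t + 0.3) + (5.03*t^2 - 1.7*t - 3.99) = 8.22*t^2 - 8.67*t - 3.69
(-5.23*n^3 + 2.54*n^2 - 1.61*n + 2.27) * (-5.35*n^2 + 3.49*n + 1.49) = 27.9805*n^5 - 31.8417*n^4 + 9.6854*n^3 - 13.9788*n^2 + 5.5234*n + 3.3823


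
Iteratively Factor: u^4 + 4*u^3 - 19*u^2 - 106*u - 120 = (u + 3)*(u^3 + u^2 - 22*u - 40) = (u - 5)*(u + 3)*(u^2 + 6*u + 8) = (u - 5)*(u + 2)*(u + 3)*(u + 4)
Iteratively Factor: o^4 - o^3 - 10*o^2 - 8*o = (o)*(o^3 - o^2 - 10*o - 8) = o*(o + 1)*(o^2 - 2*o - 8) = o*(o - 4)*(o + 1)*(o + 2)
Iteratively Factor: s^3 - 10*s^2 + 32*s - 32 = (s - 4)*(s^2 - 6*s + 8) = (s - 4)*(s - 2)*(s - 4)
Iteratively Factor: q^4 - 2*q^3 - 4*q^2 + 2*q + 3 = (q - 3)*(q^3 + q^2 - q - 1) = (q - 3)*(q + 1)*(q^2 - 1) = (q - 3)*(q + 1)^2*(q - 1)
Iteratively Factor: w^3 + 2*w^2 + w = (w + 1)*(w^2 + w) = w*(w + 1)*(w + 1)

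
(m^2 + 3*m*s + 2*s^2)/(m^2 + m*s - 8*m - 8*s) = (m + 2*s)/(m - 8)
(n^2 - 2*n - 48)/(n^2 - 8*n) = (n + 6)/n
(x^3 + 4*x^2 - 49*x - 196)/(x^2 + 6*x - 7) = (x^2 - 3*x - 28)/(x - 1)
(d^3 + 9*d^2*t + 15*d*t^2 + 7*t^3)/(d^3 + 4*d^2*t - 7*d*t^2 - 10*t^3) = (-d^2 - 8*d*t - 7*t^2)/(-d^2 - 3*d*t + 10*t^2)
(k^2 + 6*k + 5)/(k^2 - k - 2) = (k + 5)/(k - 2)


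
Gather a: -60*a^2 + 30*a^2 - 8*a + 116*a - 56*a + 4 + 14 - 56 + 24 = -30*a^2 + 52*a - 14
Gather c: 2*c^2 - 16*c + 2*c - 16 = 2*c^2 - 14*c - 16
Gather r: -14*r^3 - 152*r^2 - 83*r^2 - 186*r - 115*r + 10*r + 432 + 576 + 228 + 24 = -14*r^3 - 235*r^2 - 291*r + 1260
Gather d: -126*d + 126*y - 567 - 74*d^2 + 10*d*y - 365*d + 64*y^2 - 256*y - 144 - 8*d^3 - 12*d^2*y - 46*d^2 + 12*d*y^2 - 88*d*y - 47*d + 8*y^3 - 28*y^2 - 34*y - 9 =-8*d^3 + d^2*(-12*y - 120) + d*(12*y^2 - 78*y - 538) + 8*y^3 + 36*y^2 - 164*y - 720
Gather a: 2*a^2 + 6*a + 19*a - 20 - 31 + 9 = 2*a^2 + 25*a - 42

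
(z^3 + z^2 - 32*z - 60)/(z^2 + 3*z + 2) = (z^2 - z - 30)/(z + 1)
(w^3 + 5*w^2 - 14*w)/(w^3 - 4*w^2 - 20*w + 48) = w*(w + 7)/(w^2 - 2*w - 24)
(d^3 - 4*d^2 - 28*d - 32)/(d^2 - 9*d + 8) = (d^2 + 4*d + 4)/(d - 1)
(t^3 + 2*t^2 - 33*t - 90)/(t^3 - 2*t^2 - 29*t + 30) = (t + 3)/(t - 1)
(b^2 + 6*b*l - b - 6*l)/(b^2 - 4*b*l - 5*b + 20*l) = (b^2 + 6*b*l - b - 6*l)/(b^2 - 4*b*l - 5*b + 20*l)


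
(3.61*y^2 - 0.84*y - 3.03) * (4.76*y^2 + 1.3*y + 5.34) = 17.1836*y^4 + 0.6946*y^3 + 3.7626*y^2 - 8.4246*y - 16.1802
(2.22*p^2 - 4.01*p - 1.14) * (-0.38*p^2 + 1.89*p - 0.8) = -0.8436*p^4 + 5.7196*p^3 - 8.9217*p^2 + 1.0534*p + 0.912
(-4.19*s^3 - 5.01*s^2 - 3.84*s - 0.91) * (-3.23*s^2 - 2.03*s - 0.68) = 13.5337*s^5 + 24.688*s^4 + 25.4227*s^3 + 14.1413*s^2 + 4.4585*s + 0.6188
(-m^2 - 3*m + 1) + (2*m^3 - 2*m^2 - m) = 2*m^3 - 3*m^2 - 4*m + 1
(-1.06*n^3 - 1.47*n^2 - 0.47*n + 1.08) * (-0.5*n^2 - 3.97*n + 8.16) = 0.53*n^5 + 4.9432*n^4 - 2.5787*n^3 - 10.6693*n^2 - 8.1228*n + 8.8128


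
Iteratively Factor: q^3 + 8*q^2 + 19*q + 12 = (q + 4)*(q^2 + 4*q + 3) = (q + 3)*(q + 4)*(q + 1)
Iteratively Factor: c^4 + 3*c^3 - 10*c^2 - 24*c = (c - 3)*(c^3 + 6*c^2 + 8*c) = (c - 3)*(c + 2)*(c^2 + 4*c) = (c - 3)*(c + 2)*(c + 4)*(c)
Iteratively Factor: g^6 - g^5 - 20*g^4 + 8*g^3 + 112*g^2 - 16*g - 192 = (g - 2)*(g^5 + g^4 - 18*g^3 - 28*g^2 + 56*g + 96) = (g - 2)*(g + 2)*(g^4 - g^3 - 16*g^2 + 4*g + 48) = (g - 2)*(g + 2)*(g + 3)*(g^3 - 4*g^2 - 4*g + 16) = (g - 4)*(g - 2)*(g + 2)*(g + 3)*(g^2 - 4) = (g - 4)*(g - 2)*(g + 2)^2*(g + 3)*(g - 2)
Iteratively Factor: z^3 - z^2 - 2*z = (z + 1)*(z^2 - 2*z) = (z - 2)*(z + 1)*(z)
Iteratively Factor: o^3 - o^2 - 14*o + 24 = (o - 3)*(o^2 + 2*o - 8) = (o - 3)*(o + 4)*(o - 2)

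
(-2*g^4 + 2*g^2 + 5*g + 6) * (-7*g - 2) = 14*g^5 + 4*g^4 - 14*g^3 - 39*g^2 - 52*g - 12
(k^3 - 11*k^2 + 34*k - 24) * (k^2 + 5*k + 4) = k^5 - 6*k^4 - 17*k^3 + 102*k^2 + 16*k - 96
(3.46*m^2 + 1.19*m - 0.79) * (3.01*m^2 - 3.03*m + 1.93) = 10.4146*m^4 - 6.9019*m^3 + 0.694199999999999*m^2 + 4.6904*m - 1.5247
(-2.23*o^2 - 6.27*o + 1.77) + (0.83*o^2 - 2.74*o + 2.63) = -1.4*o^2 - 9.01*o + 4.4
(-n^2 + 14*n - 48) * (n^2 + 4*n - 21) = -n^4 + 10*n^3 + 29*n^2 - 486*n + 1008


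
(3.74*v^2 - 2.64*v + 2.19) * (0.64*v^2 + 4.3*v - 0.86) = 2.3936*v^4 + 14.3924*v^3 - 13.1668*v^2 + 11.6874*v - 1.8834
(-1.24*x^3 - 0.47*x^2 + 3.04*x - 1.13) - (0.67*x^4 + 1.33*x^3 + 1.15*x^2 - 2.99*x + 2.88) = -0.67*x^4 - 2.57*x^3 - 1.62*x^2 + 6.03*x - 4.01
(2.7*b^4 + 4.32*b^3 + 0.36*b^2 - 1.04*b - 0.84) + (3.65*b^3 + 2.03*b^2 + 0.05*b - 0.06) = 2.7*b^4 + 7.97*b^3 + 2.39*b^2 - 0.99*b - 0.9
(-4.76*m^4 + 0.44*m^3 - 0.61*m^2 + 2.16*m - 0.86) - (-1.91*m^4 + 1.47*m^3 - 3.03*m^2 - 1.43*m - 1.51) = -2.85*m^4 - 1.03*m^3 + 2.42*m^2 + 3.59*m + 0.65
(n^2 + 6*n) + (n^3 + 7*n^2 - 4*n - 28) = n^3 + 8*n^2 + 2*n - 28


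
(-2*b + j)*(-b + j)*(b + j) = 2*b^3 - b^2*j - 2*b*j^2 + j^3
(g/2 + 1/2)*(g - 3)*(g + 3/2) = g^3/2 - g^2/4 - 3*g - 9/4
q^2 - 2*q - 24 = (q - 6)*(q + 4)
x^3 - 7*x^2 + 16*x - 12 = (x - 3)*(x - 2)^2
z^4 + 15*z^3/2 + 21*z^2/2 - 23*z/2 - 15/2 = (z - 1)*(z + 1/2)*(z + 3)*(z + 5)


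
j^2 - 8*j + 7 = (j - 7)*(j - 1)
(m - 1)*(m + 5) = m^2 + 4*m - 5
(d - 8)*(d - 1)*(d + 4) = d^3 - 5*d^2 - 28*d + 32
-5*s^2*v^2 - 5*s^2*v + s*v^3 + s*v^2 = v*(-5*s + v)*(s*v + s)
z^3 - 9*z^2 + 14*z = z*(z - 7)*(z - 2)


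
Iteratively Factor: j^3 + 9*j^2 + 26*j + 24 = (j + 2)*(j^2 + 7*j + 12) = (j + 2)*(j + 4)*(j + 3)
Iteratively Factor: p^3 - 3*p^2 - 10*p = (p - 5)*(p^2 + 2*p) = (p - 5)*(p + 2)*(p)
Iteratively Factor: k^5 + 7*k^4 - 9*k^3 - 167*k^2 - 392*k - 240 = (k + 1)*(k^4 + 6*k^3 - 15*k^2 - 152*k - 240) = (k + 1)*(k + 4)*(k^3 + 2*k^2 - 23*k - 60) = (k + 1)*(k + 3)*(k + 4)*(k^2 - k - 20) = (k + 1)*(k + 3)*(k + 4)^2*(k - 5)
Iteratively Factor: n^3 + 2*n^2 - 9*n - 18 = (n - 3)*(n^2 + 5*n + 6) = (n - 3)*(n + 3)*(n + 2)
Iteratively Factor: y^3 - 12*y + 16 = (y - 2)*(y^2 + 2*y - 8) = (y - 2)*(y + 4)*(y - 2)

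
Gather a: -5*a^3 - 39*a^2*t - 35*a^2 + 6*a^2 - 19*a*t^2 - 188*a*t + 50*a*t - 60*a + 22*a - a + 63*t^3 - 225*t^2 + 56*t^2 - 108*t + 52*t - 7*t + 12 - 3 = -5*a^3 + a^2*(-39*t - 29) + a*(-19*t^2 - 138*t - 39) + 63*t^3 - 169*t^2 - 63*t + 9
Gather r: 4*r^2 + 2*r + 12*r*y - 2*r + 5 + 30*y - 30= 4*r^2 + 12*r*y + 30*y - 25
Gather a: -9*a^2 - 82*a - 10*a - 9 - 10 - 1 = -9*a^2 - 92*a - 20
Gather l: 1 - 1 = 0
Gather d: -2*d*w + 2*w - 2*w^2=-2*d*w - 2*w^2 + 2*w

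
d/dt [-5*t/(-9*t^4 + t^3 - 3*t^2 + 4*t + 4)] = 5*(-27*t^4 + 2*t^3 - 3*t^2 - 4)/(81*t^8 - 18*t^7 + 55*t^6 - 78*t^5 - 55*t^4 - 16*t^3 - 8*t^2 + 32*t + 16)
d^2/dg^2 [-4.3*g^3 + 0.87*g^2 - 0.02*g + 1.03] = 1.74 - 25.8*g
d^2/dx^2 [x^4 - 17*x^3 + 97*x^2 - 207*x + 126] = 12*x^2 - 102*x + 194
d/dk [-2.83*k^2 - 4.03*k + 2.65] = -5.66*k - 4.03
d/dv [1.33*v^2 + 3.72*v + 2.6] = 2.66*v + 3.72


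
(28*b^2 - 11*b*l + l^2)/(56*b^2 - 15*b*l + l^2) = (4*b - l)/(8*b - l)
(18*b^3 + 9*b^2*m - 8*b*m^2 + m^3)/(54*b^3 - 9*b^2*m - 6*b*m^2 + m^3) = (b + m)/(3*b + m)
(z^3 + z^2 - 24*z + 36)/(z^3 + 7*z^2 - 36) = (z - 3)/(z + 3)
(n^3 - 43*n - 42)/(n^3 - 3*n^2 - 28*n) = (n^2 + 7*n + 6)/(n*(n + 4))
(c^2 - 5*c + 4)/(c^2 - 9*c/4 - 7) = 4*(c - 1)/(4*c + 7)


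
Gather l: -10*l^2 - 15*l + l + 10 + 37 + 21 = -10*l^2 - 14*l + 68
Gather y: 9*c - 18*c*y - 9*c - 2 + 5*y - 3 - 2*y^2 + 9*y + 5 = -2*y^2 + y*(14 - 18*c)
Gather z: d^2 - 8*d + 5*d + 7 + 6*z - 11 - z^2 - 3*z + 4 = d^2 - 3*d - z^2 + 3*z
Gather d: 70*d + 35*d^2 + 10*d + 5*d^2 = 40*d^2 + 80*d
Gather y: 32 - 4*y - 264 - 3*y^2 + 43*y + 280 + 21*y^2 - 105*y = 18*y^2 - 66*y + 48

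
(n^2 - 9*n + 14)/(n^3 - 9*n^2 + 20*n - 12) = (n - 7)/(n^2 - 7*n + 6)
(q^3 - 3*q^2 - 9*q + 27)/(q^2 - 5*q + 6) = (q^2 - 9)/(q - 2)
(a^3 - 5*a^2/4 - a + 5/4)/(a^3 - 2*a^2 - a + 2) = (a - 5/4)/(a - 2)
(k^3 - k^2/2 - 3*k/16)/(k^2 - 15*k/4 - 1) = k*(4*k - 3)/(4*(k - 4))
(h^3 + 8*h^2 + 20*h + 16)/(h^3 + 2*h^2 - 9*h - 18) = (h^2 + 6*h + 8)/(h^2 - 9)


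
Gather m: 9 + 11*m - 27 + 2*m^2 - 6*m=2*m^2 + 5*m - 18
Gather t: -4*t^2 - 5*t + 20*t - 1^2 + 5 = -4*t^2 + 15*t + 4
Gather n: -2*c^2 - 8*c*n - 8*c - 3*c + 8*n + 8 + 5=-2*c^2 - 11*c + n*(8 - 8*c) + 13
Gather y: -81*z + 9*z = -72*z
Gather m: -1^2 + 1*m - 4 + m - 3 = 2*m - 8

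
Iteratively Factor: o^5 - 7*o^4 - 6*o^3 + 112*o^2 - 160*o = (o + 4)*(o^4 - 11*o^3 + 38*o^2 - 40*o) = (o - 2)*(o + 4)*(o^3 - 9*o^2 + 20*o) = o*(o - 2)*(o + 4)*(o^2 - 9*o + 20) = o*(o - 4)*(o - 2)*(o + 4)*(o - 5)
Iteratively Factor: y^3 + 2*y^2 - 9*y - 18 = (y - 3)*(y^2 + 5*y + 6) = (y - 3)*(y + 2)*(y + 3)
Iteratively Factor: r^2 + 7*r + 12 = (r + 4)*(r + 3)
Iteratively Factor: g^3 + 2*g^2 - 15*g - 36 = (g - 4)*(g^2 + 6*g + 9) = (g - 4)*(g + 3)*(g + 3)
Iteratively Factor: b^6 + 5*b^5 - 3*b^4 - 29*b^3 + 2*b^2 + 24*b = (b + 1)*(b^5 + 4*b^4 - 7*b^3 - 22*b^2 + 24*b) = (b + 1)*(b + 4)*(b^4 - 7*b^2 + 6*b) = (b - 1)*(b + 1)*(b + 4)*(b^3 + b^2 - 6*b) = b*(b - 1)*(b + 1)*(b + 4)*(b^2 + b - 6) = b*(b - 1)*(b + 1)*(b + 3)*(b + 4)*(b - 2)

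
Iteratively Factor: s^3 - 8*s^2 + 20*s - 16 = (s - 4)*(s^2 - 4*s + 4) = (s - 4)*(s - 2)*(s - 2)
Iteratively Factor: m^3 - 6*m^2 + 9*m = (m)*(m^2 - 6*m + 9) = m*(m - 3)*(m - 3)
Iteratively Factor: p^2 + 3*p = (p + 3)*(p)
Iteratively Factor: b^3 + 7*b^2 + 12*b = (b)*(b^2 + 7*b + 12) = b*(b + 4)*(b + 3)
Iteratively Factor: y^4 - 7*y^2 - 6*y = (y + 2)*(y^3 - 2*y^2 - 3*y) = (y - 3)*(y + 2)*(y^2 + y) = (y - 3)*(y + 1)*(y + 2)*(y)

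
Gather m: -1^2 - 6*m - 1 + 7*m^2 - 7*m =7*m^2 - 13*m - 2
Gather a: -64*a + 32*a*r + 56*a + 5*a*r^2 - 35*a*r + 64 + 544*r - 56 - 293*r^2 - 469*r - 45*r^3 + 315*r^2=a*(5*r^2 - 3*r - 8) - 45*r^3 + 22*r^2 + 75*r + 8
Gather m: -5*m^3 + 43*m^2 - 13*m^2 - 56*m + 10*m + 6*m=-5*m^3 + 30*m^2 - 40*m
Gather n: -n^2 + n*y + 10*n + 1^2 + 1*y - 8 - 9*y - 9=-n^2 + n*(y + 10) - 8*y - 16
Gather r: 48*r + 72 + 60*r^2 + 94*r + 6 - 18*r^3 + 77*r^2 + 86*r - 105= -18*r^3 + 137*r^2 + 228*r - 27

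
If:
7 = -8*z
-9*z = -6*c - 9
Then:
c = -45/16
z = -7/8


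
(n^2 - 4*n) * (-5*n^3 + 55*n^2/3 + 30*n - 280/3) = -5*n^5 + 115*n^4/3 - 130*n^3/3 - 640*n^2/3 + 1120*n/3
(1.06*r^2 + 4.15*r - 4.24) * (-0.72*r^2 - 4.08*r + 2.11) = -0.7632*r^4 - 7.3128*r^3 - 11.6426*r^2 + 26.0557*r - 8.9464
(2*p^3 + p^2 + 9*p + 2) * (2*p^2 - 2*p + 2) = 4*p^5 - 2*p^4 + 20*p^3 - 12*p^2 + 14*p + 4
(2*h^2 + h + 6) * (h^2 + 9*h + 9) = 2*h^4 + 19*h^3 + 33*h^2 + 63*h + 54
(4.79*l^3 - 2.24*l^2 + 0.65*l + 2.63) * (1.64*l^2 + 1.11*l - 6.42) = 7.8556*l^5 + 1.6433*l^4 - 32.1722*l^3 + 19.4155*l^2 - 1.2537*l - 16.8846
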